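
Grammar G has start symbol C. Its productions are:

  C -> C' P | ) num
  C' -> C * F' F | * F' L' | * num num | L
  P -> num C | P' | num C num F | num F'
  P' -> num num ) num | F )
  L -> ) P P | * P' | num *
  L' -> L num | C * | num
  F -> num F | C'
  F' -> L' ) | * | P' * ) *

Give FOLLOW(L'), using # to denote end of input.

{ #, ), *, num }

In C' -> * F' L': L' is at the end, add FOLLOW(C') = { #, ), *, num }.
In F' -> L' ): add FIRST()) = { ) }.
Union: FOLLOW(L') = { #, ), *, num }.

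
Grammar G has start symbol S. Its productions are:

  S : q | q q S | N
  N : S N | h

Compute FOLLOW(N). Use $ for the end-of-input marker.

In S : N: N is at the end, add FOLLOW(S) = { $, h, q }.
In N : S N: N is at the end, add FOLLOW(N) = { $, h, q }.
Union: FOLLOW(N) = { $, h, q }.

{ $, h, q }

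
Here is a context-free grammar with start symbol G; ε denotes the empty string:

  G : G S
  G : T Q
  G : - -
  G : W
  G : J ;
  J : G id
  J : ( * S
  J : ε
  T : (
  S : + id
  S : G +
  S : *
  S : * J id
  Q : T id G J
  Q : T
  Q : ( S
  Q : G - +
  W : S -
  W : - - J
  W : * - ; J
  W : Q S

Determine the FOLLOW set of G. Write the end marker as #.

G is the start symbol, so # ∈ FOLLOW(G).
In G : G S: add FIRST(S) = { (, *, +, -, ; }.
In J : G id: add FIRST(id) = { id }.
In S : G +: add FIRST(+) = { + }.
In Q : T id G J: add FIRST(J)\{ε} = { (, *, +, -, ; }.
  Since J is nullable, also add FOLLOW(Q) = { #, (, *, +, -, ;, id }.
In Q : G - +: add FIRST(- +) = { - }.
Union: FOLLOW(G) = { #, (, *, +, -, ;, id }.

{ #, (, *, +, -, ;, id }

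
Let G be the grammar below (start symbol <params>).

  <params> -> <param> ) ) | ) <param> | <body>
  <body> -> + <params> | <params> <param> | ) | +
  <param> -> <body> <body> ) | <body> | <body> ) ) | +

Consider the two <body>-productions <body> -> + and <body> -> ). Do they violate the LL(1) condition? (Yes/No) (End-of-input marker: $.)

No

FIRST(+) = { + } and FIRST()) = { ) }.
The FIRST sets are disjoint and neither alternative is nullable — no conflict.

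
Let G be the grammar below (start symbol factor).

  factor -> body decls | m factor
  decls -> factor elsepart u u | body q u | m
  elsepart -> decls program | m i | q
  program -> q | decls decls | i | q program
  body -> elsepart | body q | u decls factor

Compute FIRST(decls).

From decls -> factor elsepart u u: add FIRST(factor) = { m, q, u }.
From decls -> body q u: add FIRST(body) = { m, q, u }.
decls -> m contributes {m}.
Union: FIRST(decls) = { m, q, u }.

{ m, q, u }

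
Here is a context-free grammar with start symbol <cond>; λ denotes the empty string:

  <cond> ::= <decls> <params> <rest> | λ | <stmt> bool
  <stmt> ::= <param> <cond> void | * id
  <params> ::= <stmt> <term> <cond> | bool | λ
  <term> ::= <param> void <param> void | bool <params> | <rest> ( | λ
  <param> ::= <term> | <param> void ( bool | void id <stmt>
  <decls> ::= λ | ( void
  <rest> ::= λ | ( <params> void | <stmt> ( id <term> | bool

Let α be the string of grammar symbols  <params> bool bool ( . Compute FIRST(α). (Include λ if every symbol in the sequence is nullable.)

Add FIRST(<params>)\{λ} = { (, *, bool, void }; <params> is nullable, continue.
bool is a terminal; add {bool} and stop.

{ (, *, bool, void }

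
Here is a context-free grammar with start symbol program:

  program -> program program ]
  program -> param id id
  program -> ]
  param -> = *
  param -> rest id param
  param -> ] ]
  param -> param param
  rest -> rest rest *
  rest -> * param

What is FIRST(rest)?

{ * }

From rest -> rest rest *: add FIRST(rest) = { * }.
rest -> * param contributes {*}.
Union: FIRST(rest) = { * }.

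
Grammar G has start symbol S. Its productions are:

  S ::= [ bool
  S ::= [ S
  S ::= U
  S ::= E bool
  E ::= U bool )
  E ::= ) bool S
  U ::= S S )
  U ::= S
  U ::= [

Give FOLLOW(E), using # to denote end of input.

In S ::= E bool: add FIRST(bool) = { bool }.
Union: FOLLOW(E) = { bool }.

{ bool }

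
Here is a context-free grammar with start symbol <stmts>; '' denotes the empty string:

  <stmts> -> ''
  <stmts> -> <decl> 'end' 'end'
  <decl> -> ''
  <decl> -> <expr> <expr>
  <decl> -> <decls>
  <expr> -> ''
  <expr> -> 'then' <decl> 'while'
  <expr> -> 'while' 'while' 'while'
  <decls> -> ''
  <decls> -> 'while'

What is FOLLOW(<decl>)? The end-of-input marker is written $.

{ 'end', 'while' }

In <stmts> -> <decl> 'end' 'end': add FIRST('end' 'end') = { 'end' }.
In <expr> -> 'then' <decl> 'while': add FIRST('while') = { 'while' }.
Union: FOLLOW(<decl>) = { 'end', 'while' }.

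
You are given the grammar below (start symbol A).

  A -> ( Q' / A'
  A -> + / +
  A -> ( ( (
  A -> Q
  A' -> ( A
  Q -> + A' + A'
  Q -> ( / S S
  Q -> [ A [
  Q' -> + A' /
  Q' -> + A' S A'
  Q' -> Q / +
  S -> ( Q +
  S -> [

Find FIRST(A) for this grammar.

A -> ( Q' / A' contributes {(}.
A -> + / + contributes {+}.
A -> ( ( ( contributes {(}.
From A -> Q: add FIRST(Q) = { (, +, [ }.
Union: FIRST(A) = { (, +, [ }.

{ (, +, [ }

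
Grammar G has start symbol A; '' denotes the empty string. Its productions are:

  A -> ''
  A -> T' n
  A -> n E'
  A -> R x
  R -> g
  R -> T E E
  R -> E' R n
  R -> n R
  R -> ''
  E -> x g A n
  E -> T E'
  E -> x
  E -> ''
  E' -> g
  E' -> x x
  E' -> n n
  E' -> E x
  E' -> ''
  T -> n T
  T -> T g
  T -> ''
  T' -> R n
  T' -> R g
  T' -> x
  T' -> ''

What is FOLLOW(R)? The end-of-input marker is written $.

In A -> R x: add FIRST(x) = { x }.
In R -> E' R n: add FIRST(n) = { n }.
In R -> n R: R is at the end, add FOLLOW(R) = { g, n, x }.
In T' -> R n: add FIRST(n) = { n }.
In T' -> R g: add FIRST(g) = { g }.
Union: FOLLOW(R) = { g, n, x }.

{ g, n, x }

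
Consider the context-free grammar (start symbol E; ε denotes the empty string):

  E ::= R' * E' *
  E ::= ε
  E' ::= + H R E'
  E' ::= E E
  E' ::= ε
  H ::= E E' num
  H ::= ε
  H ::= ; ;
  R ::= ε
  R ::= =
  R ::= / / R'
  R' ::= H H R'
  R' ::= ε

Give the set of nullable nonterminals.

Directly nullable (have an ε-production): E, E', H, R, R'.

{ E, E', H, R, R' }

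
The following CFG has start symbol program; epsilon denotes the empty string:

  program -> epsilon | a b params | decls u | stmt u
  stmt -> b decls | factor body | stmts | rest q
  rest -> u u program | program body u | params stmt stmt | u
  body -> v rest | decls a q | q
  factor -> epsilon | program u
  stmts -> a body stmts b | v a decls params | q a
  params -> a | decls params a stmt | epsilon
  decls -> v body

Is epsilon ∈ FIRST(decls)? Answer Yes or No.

No

Nullable nonterminals: factor, params, program.
No production of decls has an RHS whose symbols are all nullable, so decls is not nullable.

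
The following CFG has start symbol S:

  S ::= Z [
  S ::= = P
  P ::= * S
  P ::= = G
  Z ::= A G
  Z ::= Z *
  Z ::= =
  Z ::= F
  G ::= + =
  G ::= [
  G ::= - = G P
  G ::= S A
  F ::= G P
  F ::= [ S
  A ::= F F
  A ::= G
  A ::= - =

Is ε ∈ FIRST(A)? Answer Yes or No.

No nonterminal in this grammar is nullable.
No production of A has an RHS whose symbols are all nullable, so A is not nullable.

No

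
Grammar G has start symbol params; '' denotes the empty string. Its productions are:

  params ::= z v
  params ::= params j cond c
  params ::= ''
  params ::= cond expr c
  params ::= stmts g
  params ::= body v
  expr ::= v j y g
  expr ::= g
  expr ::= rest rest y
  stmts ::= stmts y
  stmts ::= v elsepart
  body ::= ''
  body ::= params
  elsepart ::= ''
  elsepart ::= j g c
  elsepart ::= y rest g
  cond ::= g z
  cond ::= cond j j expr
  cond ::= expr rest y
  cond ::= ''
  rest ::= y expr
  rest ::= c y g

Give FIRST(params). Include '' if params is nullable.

{ c, g, j, v, y, z, '' }

params ::= z v contributes {z}.
From params ::= params j cond c: params nullable, take FIRST(params) ∪ {j} = { c, g, j, v, y, z }.
params ::= '' contributes ''.
From params ::= cond expr c: cond nullable, take FIRST(cond) ∪ FIRST(expr) = { c, g, j, v, y }.
From params ::= stmts g: add FIRST(stmts) = { v }.
From params ::= body v: body nullable, take FIRST(body) ∪ {v} = { c, g, j, v, y, z }.
Union: FIRST(params) = { c, g, j, v, y, z, '' }.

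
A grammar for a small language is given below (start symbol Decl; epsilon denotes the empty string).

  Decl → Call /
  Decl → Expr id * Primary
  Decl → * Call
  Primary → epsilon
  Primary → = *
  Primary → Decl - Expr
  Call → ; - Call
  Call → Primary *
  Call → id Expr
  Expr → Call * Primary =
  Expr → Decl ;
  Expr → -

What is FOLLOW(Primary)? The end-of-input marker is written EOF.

In Decl → Expr id * Primary: Primary is at the end, add FOLLOW(Decl) = { EOF, -, ; }.
In Call → Primary *: add FIRST(*) = { * }.
In Expr → Call * Primary =: add FIRST(=) = { = }.
Union: FOLLOW(Primary) = { EOF, *, -, ;, = }.

{ EOF, *, -, ;, = }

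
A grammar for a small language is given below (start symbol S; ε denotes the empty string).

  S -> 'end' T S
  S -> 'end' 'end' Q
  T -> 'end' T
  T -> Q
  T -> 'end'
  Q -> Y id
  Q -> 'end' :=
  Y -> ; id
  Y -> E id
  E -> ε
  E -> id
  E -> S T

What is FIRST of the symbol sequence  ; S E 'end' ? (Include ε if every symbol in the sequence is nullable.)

; is a terminal; add {;} and stop.

{ ; }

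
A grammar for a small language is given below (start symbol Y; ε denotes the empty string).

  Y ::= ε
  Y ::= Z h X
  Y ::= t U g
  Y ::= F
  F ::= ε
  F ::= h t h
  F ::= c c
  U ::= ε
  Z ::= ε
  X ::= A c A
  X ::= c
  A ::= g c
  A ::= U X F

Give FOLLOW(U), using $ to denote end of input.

In Y ::= t U g: add FIRST(g) = { g }.
In A ::= U X F: add FIRST(X F) = { c, g }.
Union: FOLLOW(U) = { c, g }.

{ c, g }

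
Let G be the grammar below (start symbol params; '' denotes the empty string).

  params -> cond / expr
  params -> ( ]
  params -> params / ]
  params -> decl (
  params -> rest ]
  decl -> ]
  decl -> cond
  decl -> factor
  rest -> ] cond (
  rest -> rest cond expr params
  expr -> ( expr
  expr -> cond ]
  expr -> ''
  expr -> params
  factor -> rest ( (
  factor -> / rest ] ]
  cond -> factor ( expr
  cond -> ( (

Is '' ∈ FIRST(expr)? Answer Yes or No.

expr has an ''-production, so expr ⇒ ''.

Yes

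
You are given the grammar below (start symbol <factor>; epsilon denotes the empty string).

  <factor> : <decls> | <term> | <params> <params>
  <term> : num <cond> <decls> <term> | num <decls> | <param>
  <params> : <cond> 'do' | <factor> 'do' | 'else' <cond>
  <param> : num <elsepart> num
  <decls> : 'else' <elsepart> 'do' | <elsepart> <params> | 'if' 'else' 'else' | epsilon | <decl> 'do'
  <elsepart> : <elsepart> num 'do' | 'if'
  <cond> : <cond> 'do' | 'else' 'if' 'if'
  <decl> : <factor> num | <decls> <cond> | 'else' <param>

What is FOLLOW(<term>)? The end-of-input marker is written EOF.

{ EOF, 'do', num }

In <factor> : <term>: <term> is at the end, add FOLLOW(<factor>) = { EOF, 'do', num }.
In <term> : num <cond> <decls> <term>: <term> is at the end, add FOLLOW(<term>) = { EOF, 'do', num }.
Union: FOLLOW(<term>) = { EOF, 'do', num }.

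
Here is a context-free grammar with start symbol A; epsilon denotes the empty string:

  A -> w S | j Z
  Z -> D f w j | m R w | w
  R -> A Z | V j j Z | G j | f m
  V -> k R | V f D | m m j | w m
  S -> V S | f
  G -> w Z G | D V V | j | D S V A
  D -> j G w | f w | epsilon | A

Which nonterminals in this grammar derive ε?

Directly nullable (have an epsilon-production): D.
No other nonterminal has a production whose RHS symbols are all nullable.

{ D }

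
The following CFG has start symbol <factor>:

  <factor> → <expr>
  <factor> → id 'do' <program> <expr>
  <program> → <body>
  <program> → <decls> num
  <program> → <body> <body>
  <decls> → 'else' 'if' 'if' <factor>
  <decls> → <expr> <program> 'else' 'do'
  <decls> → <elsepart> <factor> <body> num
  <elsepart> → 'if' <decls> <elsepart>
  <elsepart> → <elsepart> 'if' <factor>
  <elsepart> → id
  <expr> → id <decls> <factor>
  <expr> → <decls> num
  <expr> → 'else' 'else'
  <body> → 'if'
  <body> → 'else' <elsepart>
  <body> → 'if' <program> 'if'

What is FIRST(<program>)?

From <program> → <body>: add FIRST(<body>) = { 'else', 'if' }.
From <program> → <decls> num: add FIRST(<decls>) = { 'else', 'if', id }.
From <program> → <body> <body>: add FIRST(<body>) = { 'else', 'if' }.
Union: FIRST(<program>) = { 'else', 'if', id }.

{ 'else', 'if', id }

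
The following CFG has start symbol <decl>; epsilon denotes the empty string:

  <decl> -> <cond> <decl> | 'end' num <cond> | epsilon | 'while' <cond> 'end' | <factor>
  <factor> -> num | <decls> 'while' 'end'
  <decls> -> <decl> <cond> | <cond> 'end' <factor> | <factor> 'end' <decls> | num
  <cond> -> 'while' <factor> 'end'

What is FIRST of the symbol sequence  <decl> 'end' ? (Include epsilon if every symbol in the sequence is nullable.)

{ 'end', 'while', num }

Add FIRST(<decl>)\{epsilon} = { 'end', 'while', num }; <decl> is nullable, continue.
'end' is a terminal; add {'end'} and stop.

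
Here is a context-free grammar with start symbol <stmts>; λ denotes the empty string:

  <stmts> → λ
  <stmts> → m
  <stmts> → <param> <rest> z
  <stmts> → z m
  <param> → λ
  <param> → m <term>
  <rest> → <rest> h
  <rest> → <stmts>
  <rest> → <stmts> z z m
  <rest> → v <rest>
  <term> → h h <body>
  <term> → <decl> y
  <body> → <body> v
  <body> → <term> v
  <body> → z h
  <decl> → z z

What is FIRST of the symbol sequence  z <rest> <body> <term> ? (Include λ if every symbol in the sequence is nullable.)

{ z }

z is a terminal; add {z} and stop.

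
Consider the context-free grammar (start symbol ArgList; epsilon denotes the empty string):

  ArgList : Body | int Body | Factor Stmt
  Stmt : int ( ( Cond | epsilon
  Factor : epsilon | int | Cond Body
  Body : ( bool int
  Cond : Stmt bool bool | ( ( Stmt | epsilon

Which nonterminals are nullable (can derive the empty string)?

Directly nullable (have an epsilon-production): Stmt, Factor, Cond.
ArgList : Factor Stmt with every symbol nullable, so ArgList is nullable.
No other nonterminal has a production whose RHS symbols are all nullable.

{ ArgList, Cond, Factor, Stmt }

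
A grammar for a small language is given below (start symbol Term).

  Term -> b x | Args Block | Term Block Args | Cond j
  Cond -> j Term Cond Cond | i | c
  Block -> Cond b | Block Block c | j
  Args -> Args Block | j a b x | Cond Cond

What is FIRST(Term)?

Term -> b x contributes {b}.
From Term -> Args Block: add FIRST(Args) = { c, i, j }.
From Term -> Term Block Args: add FIRST(Term) = { b, c, i, j }.
From Term -> Cond j: add FIRST(Cond) = { c, i, j }.
Union: FIRST(Term) = { b, c, i, j }.

{ b, c, i, j }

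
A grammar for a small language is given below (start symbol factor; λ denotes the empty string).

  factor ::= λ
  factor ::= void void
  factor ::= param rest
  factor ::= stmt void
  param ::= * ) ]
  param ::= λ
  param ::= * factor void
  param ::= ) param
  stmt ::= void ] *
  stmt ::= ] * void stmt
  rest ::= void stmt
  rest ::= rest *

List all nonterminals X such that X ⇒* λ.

Directly nullable (have an λ-production): factor, param.
No other nonterminal has a production whose RHS symbols are all nullable.

{ factor, param }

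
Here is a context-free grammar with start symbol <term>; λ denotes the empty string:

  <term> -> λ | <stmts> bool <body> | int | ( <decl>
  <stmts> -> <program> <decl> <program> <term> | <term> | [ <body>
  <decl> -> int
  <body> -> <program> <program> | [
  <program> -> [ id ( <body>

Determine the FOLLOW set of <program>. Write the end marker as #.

{ #, (, [, bool, int }

In <stmts> -> <program> <decl> <program> <term>: add FIRST(<decl> <program> <term>) = { int }.
In <stmts> -> <program> <decl> <program> <term>: add FIRST(<term>)\{λ} = { (, [, bool, int }.
  Since <term> is nullable, also add FOLLOW(<stmts>) = { bool }.
In <body> -> <program> <program>: add FIRST(<program>) = { [ }.
In <body> -> <program> <program>: <program> is at the end, add FOLLOW(<body>) = { #, (, [, bool, int }.
Union: FOLLOW(<program>) = { #, (, [, bool, int }.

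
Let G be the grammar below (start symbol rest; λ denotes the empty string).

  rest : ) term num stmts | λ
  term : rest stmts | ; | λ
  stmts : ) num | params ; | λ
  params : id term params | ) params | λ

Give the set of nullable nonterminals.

{ params, rest, stmts, term }

Directly nullable (have an λ-production): rest, term, stmts, params.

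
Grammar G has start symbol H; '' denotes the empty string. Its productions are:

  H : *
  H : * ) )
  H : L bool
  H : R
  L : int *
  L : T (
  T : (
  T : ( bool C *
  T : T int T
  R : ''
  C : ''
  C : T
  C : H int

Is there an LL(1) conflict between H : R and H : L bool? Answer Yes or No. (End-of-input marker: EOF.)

Yes

FIRST(R) = { '' } and FIRST(L bool) = { (, int }.
The first alternative is nullable and FOLLOW(H) = { EOF, int } shares int with FIRST of the second — conflict.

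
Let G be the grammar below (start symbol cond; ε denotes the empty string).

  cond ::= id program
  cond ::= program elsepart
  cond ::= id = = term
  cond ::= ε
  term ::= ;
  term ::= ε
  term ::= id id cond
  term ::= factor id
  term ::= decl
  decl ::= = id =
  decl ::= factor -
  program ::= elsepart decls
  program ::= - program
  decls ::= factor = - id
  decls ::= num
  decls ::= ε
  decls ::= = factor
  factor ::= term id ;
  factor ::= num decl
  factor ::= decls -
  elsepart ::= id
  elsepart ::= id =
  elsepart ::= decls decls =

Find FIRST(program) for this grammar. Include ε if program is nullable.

From program ::= elsepart decls: add FIRST(elsepart) = { -, ;, =, id, num }.
program ::= - program contributes {-}.
Union: FIRST(program) = { -, ;, =, id, num }.

{ -, ;, =, id, num }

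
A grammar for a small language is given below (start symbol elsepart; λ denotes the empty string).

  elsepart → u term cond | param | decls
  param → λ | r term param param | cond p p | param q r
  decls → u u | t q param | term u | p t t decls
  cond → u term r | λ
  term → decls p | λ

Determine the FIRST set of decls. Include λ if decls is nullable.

{ p, t, u }

decls → u u contributes {u}.
decls → t q param contributes {t}.
From decls → term u: term nullable, take FIRST(term) ∪ {u} = { p, t, u }.
decls → p t t decls contributes {p}.
Union: FIRST(decls) = { p, t, u }.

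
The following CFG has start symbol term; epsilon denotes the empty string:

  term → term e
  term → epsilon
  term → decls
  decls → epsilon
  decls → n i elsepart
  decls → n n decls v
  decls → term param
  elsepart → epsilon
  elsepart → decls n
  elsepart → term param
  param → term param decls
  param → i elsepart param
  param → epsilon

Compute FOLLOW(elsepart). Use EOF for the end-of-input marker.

In decls → n i elsepart: elsepart is at the end, add FOLLOW(decls) = { EOF, e, i, n, v }.
In param → i elsepart param: add FIRST(param)\{epsilon} = { e, i, n }.
  Since param is nullable, also add FOLLOW(param) = { EOF, e, i, n, v }.
Union: FOLLOW(elsepart) = { EOF, e, i, n, v }.

{ EOF, e, i, n, v }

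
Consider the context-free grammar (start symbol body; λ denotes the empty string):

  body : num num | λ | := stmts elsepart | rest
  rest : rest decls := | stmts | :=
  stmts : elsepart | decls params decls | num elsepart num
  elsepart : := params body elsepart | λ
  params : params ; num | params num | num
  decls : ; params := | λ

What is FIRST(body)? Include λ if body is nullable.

body : num num contributes {num}.
body : λ contributes λ.
body : := stmts elsepart contributes {:=}.
From body : rest: add FIRST(rest) = { :=, ;, num, λ } (including λ since rest is nullable).
Union: FIRST(body) = { :=, ;, num, λ }.

{ :=, ;, num, λ }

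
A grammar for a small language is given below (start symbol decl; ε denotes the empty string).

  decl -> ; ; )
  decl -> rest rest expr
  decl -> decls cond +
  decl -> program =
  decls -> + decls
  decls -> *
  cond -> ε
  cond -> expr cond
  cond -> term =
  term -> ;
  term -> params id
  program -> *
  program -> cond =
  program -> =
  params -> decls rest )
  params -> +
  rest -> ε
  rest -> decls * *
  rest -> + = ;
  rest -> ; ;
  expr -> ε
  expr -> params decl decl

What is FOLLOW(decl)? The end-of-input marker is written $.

{ $, *, +, ;, = }

decl is the start symbol, so $ ∈ FOLLOW(decl).
In expr -> params decl decl: add FIRST(decl)\{ε} = { *, +, ;, = }.
  Since decl is nullable, also add FOLLOW(expr) = { $, *, +, ;, = }.
In expr -> params decl decl: decl is at the end, add FOLLOW(expr) = { $, *, +, ;, = }.
Union: FOLLOW(decl) = { $, *, +, ;, = }.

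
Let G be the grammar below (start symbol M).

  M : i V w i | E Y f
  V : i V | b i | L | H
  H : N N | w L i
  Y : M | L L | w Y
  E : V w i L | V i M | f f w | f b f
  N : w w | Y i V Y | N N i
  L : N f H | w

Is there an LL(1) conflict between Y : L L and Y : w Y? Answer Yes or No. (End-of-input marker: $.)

Yes

FIRST(L L) = { b, f, i, w } and FIRST(w Y) = { w }.
Both contain w, so the two alternatives are not disjoint — LL(1) conflict.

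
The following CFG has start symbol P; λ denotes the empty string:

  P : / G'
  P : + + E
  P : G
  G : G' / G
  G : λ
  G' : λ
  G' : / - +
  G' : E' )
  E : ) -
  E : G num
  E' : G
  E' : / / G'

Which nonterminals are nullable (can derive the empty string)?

Directly nullable (have an λ-production): G, G'.
E' : G with every symbol nullable, so E' is nullable.
P : G with every symbol nullable, so P is nullable.
No other nonterminal has a production whose RHS symbols are all nullable.

{ E', G, G', P }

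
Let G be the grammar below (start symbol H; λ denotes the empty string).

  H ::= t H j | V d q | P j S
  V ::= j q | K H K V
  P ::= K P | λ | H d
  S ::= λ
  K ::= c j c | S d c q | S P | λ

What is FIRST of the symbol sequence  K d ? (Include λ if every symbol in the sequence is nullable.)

{ c, d, j, t }

Add FIRST(K)\{λ} = { c, d, j, t }; K is nullable, continue.
d is a terminal; add {d} and stop.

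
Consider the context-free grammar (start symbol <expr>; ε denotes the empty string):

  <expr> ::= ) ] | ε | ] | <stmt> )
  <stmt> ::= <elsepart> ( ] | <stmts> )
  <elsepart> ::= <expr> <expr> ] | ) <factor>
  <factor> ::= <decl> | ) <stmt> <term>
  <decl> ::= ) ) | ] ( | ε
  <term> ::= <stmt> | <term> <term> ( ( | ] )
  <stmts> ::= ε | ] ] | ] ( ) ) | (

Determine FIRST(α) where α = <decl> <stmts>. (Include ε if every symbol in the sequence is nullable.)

{ (, ), ], ε }

Add FIRST(<decl>)\{ε} = { ), ] }; <decl> is nullable, continue.
Add FIRST(<stmts>)\{ε} = { (, ] }; <stmts> is nullable, continue.
Every symbol is nullable, so include ε.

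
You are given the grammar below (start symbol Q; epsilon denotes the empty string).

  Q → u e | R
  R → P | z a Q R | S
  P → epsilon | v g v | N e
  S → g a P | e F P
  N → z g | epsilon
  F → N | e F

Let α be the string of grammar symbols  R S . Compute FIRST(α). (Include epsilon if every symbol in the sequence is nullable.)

{ e, g, v, z }

Add FIRST(R)\{epsilon} = { e, g, v, z }; R is nullable, continue.
Add FIRST(S) = { e, g }; S is not nullable, stop.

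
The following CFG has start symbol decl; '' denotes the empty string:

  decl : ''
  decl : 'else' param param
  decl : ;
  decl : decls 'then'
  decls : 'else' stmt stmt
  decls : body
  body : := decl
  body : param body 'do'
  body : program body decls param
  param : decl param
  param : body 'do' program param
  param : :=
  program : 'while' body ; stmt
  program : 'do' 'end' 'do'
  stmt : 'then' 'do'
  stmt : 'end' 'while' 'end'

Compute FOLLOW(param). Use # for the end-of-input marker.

{ #, 'do', 'else', 'then', 'while', :=, ; }

In decl : 'else' param param: add FIRST(param) = { 'do', 'else', 'while', :=, ; }.
In decl : 'else' param param: param is at the end, add FOLLOW(decl) = { #, 'do', 'else', 'then', 'while', :=, ; }.
In body : param body 'do': add FIRST(body 'do') = { 'do', 'else', 'while', :=, ; }.
In body : program body decls param: param is at the end, add FOLLOW(body) = { 'do', 'else', 'then', 'while', :=, ; }.
In param : decl param: param is at the end, add FOLLOW(param) = { #, 'do', 'else', 'then', 'while', :=, ; }.
In param : body 'do' program param: param is at the end, add FOLLOW(param) = { #, 'do', 'else', 'then', 'while', :=, ; }.
Union: FOLLOW(param) = { #, 'do', 'else', 'then', 'while', :=, ; }.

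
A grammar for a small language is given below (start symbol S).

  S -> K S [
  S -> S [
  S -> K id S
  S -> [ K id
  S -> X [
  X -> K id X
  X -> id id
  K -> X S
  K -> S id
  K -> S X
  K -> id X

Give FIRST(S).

From S -> K S [: add FIRST(K) = { [, id }.
From S -> S [: add FIRST(S) = { [, id }.
From S -> K id S: add FIRST(K) = { [, id }.
S -> [ K id contributes {[}.
From S -> X [: add FIRST(X) = { [, id }.
Union: FIRST(S) = { [, id }.

{ [, id }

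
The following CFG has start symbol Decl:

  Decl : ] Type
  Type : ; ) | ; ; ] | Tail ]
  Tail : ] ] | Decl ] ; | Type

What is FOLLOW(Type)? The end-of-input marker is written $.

In Decl : ] Type: Type is at the end, add FOLLOW(Decl) = { $, ] }.
In Tail : Type: Type is at the end, add FOLLOW(Tail) = { ] }.
Union: FOLLOW(Type) = { $, ] }.

{ $, ] }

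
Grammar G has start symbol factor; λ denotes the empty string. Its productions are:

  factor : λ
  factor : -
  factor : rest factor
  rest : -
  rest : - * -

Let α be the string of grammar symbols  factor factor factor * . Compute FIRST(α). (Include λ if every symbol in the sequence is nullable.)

{ *, - }

Add FIRST(factor)\{λ} = { - }; factor is nullable, continue.
Add FIRST(factor)\{λ} = { - }; factor is nullable, continue.
Add FIRST(factor)\{λ} = { - }; factor is nullable, continue.
* is a terminal; add {*} and stop.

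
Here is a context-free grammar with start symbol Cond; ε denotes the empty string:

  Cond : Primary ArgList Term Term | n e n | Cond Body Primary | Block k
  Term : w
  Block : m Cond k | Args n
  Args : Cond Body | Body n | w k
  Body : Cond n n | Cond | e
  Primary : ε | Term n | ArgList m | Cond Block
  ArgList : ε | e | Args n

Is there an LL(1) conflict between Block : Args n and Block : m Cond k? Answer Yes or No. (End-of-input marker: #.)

FIRST(Args n) = { e, m, n, w } and FIRST(m Cond k) = { m }.
Both contain m, so the two alternatives are not disjoint — LL(1) conflict.

Yes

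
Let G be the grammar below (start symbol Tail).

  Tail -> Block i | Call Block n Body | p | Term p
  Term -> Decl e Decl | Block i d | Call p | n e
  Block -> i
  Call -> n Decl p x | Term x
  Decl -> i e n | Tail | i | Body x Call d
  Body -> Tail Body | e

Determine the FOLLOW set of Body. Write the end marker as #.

In Tail -> Call Block n Body: Body is at the end, add FOLLOW(Tail) = { #, e, i, n, p, x }.
In Decl -> Body x Call d: add FIRST(x Call d) = { x }.
In Body -> Tail Body: Body is at the end, add FOLLOW(Body) = { #, e, i, n, p, x }.
Union: FOLLOW(Body) = { #, e, i, n, p, x }.

{ #, e, i, n, p, x }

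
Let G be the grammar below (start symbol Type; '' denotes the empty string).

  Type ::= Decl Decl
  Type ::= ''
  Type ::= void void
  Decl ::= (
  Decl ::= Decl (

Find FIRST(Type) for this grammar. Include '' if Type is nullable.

{ (, void, '' }

From Type ::= Decl Decl: add FIRST(Decl) = { ( }.
Type ::= '' contributes ''.
Type ::= void void contributes {void}.
Union: FIRST(Type) = { (, void, '' }.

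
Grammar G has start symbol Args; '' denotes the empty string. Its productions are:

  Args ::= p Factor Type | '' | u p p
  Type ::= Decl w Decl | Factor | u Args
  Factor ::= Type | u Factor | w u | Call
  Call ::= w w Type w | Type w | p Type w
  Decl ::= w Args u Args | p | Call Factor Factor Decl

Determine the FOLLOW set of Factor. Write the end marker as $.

In Args ::= p Factor Type: add FIRST(Type) = { p, u, w }.
In Type ::= Factor: Factor is at the end, add FOLLOW(Type) = { $, p, u, w }.
In Factor ::= u Factor: Factor is at the end, add FOLLOW(Factor) = { $, p, u, w }.
In Decl ::= Call Factor Factor Decl: add FIRST(Factor Decl) = { p, u, w }.
In Decl ::= Call Factor Factor Decl: add FIRST(Decl) = { p, u, w }.
Union: FOLLOW(Factor) = { $, p, u, w }.

{ $, p, u, w }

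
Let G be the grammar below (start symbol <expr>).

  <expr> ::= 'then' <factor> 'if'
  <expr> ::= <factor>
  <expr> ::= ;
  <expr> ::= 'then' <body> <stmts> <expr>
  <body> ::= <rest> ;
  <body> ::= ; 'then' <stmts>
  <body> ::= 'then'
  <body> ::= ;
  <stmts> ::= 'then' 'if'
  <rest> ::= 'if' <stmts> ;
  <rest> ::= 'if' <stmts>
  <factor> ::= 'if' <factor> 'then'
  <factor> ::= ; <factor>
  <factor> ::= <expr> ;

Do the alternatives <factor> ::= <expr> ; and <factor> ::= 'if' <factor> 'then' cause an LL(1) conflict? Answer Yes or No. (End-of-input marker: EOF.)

FIRST(<expr> ;) = { 'if', 'then', ; } and FIRST('if' <factor> 'then') = { 'if' }.
Both contain 'if', so the two alternatives are not disjoint — LL(1) conflict.

Yes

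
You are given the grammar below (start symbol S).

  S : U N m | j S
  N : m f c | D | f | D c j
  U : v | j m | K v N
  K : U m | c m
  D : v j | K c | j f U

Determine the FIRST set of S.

From S : U N m: add FIRST(U) = { c, j, v }.
S : j S contributes {j}.
Union: FIRST(S) = { c, j, v }.

{ c, j, v }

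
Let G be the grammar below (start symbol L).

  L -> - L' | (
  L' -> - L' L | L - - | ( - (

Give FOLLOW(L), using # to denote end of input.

{ #, (, - }

L is the start symbol, so # ∈ FOLLOW(L).
In L' -> - L' L: L is at the end, add FOLLOW(L') = { #, (, - }.
In L' -> L - -: add FIRST(- -) = { - }.
Union: FOLLOW(L) = { #, (, - }.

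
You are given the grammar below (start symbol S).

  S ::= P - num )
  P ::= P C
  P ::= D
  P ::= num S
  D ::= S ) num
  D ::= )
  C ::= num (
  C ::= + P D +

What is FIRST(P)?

From P ::= P C: add FIRST(P) = { ), num }.
From P ::= D: add FIRST(D) = { ), num }.
P ::= num S contributes {num}.
Union: FIRST(P) = { ), num }.

{ ), num }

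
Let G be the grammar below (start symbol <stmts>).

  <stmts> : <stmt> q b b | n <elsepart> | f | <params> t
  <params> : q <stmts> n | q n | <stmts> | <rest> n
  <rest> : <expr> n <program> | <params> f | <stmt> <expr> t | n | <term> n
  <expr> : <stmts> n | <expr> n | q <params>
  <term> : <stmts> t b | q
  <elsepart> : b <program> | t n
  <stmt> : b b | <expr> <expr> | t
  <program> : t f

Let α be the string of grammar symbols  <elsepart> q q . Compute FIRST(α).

{ b, t }

Add FIRST(<elsepart>) = { b, t }; <elsepart> is not nullable, stop.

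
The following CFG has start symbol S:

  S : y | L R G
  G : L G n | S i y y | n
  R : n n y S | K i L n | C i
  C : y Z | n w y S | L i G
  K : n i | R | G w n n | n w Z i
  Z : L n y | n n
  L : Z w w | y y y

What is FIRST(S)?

S : y contributes {y}.
From S : L R G: add FIRST(L) = { n, y }.
Union: FIRST(S) = { n, y }.

{ n, y }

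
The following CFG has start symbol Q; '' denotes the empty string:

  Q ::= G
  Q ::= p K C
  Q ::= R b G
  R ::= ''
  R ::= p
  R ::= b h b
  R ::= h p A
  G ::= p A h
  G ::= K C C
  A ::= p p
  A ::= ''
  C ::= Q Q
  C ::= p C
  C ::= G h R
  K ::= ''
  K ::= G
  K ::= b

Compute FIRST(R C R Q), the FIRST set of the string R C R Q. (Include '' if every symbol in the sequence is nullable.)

Add FIRST(R)\{''} = { b, h, p }; R is nullable, continue.
Add FIRST(C) = { b, h, p }; C is not nullable, stop.

{ b, h, p }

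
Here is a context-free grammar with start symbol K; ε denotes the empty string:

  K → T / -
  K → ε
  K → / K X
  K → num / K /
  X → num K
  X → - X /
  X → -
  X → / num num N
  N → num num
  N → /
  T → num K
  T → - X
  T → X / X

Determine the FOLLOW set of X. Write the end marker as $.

{ $, -, /, num }

In K → / K X: X is at the end, add FOLLOW(K) = { $, -, /, num }.
In X → - X /: add FIRST(/) = { / }.
In T → - X: X is at the end, add FOLLOW(T) = { / }.
In T → X / X: add FIRST(/ X) = { / }.
In T → X / X: X is at the end, add FOLLOW(T) = { / }.
Union: FOLLOW(X) = { $, -, /, num }.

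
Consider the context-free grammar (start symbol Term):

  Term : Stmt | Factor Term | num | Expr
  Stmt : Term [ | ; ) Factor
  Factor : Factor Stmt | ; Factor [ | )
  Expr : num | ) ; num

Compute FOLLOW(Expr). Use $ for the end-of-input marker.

In Term : Expr: Expr is at the end, add FOLLOW(Term) = { $, [ }.
Union: FOLLOW(Expr) = { $, [ }.

{ $, [ }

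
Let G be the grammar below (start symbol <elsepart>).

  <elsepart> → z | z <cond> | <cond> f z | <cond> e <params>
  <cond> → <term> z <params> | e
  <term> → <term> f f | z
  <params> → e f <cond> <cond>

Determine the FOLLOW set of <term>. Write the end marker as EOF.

In <cond> → <term> z <params>: add FIRST(z <params>) = { z }.
In <term> → <term> f f: add FIRST(f f) = { f }.
Union: FOLLOW(<term>) = { f, z }.

{ f, z }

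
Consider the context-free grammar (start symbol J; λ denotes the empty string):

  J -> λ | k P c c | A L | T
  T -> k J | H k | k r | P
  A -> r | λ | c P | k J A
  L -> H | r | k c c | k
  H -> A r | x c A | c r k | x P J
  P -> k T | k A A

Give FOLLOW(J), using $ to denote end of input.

{ $, c, k, r, x }

J is the start symbol, so $ ∈ FOLLOW(J).
In T -> k J: J is at the end, add FOLLOW(T) = { $, c, k, r, x }.
In A -> k J A: add FIRST(A)\{λ} = { c, k, r }.
  Since A is nullable, also add FOLLOW(A) = { $, c, k, r, x }.
In H -> x P J: J is at the end, add FOLLOW(H) = { $, c, k, r, x }.
Union: FOLLOW(J) = { $, c, k, r, x }.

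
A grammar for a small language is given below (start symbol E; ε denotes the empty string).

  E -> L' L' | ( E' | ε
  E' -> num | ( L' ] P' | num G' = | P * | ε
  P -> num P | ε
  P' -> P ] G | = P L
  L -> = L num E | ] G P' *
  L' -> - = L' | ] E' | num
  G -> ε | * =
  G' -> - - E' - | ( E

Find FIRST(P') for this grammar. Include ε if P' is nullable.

{ =, ], num }

From P' -> P ] G: P nullable, take FIRST(P) ∪ {]} = { ], num }.
P' -> = P L contributes {=}.
Union: FIRST(P') = { =, ], num }.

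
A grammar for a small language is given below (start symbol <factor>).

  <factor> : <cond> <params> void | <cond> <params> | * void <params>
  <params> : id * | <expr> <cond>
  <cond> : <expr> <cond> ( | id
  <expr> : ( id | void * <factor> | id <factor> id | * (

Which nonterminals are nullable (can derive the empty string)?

No nonterminal has an empty production or an RHS whose symbols are all nullable.

{ } (none)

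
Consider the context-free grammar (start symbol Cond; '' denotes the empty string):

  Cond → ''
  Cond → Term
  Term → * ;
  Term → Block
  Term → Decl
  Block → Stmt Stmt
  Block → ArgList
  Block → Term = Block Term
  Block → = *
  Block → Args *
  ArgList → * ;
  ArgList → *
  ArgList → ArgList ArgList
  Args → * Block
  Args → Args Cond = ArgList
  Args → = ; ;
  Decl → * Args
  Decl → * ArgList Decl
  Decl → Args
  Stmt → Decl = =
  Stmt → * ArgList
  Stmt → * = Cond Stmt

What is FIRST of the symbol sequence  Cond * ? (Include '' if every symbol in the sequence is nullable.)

{ *, = }

Add FIRST(Cond)\{''} = { *, = }; Cond is nullable, continue.
* is a terminal; add {*} and stop.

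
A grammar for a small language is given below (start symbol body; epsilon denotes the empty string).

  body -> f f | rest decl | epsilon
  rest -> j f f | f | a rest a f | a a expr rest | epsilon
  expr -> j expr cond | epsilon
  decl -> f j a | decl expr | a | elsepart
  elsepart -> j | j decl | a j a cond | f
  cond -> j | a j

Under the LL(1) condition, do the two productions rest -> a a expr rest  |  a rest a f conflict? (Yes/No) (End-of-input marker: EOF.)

Yes

FIRST(a a expr rest) = { a } and FIRST(a rest a f) = { a }.
Both contain a, so the two alternatives are not disjoint — LL(1) conflict.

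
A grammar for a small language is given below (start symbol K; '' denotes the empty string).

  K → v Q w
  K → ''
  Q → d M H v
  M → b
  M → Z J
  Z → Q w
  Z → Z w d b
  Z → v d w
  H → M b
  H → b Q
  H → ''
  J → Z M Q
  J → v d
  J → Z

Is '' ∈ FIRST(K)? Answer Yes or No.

K has an ''-production, so K ⇒ ''.

Yes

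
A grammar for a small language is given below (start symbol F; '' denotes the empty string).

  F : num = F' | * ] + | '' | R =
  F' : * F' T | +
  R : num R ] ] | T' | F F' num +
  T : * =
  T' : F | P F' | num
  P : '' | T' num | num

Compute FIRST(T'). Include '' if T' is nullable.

From T' : F: add FIRST(F) = { *, +, =, num, '' } (including '' since F is nullable).
From T' : P F': P nullable, take FIRST(P) ∪ FIRST(F') = { *, +, =, num }.
T' : num contributes {num}.
Union: FIRST(T') = { *, +, =, num, '' }.

{ *, +, =, num, '' }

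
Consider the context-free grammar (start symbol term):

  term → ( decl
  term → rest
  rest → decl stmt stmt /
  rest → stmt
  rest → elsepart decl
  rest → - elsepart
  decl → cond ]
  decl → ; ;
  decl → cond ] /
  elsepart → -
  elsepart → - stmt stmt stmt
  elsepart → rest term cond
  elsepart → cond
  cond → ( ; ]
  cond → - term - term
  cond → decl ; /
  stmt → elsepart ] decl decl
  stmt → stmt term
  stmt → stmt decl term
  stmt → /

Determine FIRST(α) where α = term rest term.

Add FIRST(term) = { (, -, /, ; }; term is not nullable, stop.

{ (, -, /, ; }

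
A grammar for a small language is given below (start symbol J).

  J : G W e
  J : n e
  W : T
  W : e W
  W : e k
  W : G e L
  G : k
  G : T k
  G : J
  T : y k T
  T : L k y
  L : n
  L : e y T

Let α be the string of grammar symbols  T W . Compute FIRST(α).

Add FIRST(T) = { e, n, y }; T is not nullable, stop.

{ e, n, y }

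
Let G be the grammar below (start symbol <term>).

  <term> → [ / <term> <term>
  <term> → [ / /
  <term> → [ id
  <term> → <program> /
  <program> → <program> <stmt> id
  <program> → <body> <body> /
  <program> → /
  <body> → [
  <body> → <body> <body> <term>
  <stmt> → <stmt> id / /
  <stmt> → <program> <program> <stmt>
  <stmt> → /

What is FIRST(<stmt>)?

{ /, [ }

From <stmt> → <stmt> id / /: add FIRST(<stmt>) = { /, [ }.
From <stmt> → <program> <program> <stmt>: add FIRST(<program>) = { /, [ }.
<stmt> → / contributes {/}.
Union: FIRST(<stmt>) = { /, [ }.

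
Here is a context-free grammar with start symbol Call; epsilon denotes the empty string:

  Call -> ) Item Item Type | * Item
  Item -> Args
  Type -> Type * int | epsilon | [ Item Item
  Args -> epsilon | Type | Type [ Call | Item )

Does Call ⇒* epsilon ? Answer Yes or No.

No

Nullable nonterminals: Args, Item, Type.
No production of Call has an RHS whose symbols are all nullable, so Call is not nullable.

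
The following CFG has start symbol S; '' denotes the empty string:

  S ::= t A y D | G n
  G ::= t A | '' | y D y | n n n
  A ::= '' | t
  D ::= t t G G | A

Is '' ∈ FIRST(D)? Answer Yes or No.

Yes

D ::= A and each of A is nullable, so D ⇒* ''.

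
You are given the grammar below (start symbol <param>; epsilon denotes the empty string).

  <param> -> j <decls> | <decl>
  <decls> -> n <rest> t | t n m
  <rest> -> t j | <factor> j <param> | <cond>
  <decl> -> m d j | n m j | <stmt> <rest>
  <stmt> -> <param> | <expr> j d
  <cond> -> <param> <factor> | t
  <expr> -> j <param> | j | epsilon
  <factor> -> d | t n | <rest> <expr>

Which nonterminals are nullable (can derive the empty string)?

{ <expr> }

Directly nullable (have an epsilon-production): <expr>.
No other nonterminal has a production whose RHS symbols are all nullable.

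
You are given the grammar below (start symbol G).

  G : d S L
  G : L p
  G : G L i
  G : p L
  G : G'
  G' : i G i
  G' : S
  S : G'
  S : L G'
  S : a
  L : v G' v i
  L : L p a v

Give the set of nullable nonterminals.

{ } (none)

No nonterminal has an empty production or an RHS whose symbols are all nullable.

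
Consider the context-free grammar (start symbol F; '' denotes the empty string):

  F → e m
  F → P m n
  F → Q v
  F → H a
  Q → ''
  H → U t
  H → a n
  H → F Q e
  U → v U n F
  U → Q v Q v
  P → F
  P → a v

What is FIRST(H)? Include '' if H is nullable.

From H → U t: add FIRST(U) = { v }.
H → a n contributes {a}.
From H → F Q e: add FIRST(F) = { a, e, v }.
Union: FIRST(H) = { a, e, v }.

{ a, e, v }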